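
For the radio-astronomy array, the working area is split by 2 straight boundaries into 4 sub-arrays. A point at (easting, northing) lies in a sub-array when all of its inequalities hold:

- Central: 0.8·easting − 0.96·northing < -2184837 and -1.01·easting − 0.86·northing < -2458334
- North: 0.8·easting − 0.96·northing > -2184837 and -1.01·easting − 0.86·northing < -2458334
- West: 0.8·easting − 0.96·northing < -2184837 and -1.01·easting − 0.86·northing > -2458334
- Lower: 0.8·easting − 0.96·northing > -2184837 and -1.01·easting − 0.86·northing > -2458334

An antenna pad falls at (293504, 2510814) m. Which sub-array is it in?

0.8·293504 − 0.96·2510814 = -2175578.240, which is > -2184837
-1.01·293504 − 0.86·2510814 = -2455739.080, which is > -2458334
This sign pattern matches Lower.

Lower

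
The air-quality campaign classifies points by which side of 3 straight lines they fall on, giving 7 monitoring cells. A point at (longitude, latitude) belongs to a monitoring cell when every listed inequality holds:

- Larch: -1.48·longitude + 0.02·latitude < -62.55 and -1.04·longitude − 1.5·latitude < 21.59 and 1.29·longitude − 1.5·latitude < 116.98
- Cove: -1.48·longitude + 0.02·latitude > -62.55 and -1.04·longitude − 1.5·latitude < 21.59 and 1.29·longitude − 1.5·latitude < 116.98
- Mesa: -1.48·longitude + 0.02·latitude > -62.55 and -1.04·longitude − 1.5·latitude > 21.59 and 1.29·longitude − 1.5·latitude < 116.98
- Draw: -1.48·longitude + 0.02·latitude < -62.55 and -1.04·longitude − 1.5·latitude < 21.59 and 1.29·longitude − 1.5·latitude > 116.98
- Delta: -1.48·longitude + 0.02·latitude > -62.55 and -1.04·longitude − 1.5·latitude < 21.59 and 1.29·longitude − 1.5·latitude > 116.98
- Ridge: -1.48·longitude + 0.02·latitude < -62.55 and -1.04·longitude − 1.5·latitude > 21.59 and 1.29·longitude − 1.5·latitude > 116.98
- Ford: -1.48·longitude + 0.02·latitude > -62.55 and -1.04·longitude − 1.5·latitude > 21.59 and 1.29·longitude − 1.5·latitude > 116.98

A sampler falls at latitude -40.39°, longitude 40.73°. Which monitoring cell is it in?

-1.48·40.73 + 0.02·-40.39 = -61.088, which is > -62.55
-1.04·40.73 − 1.5·-40.39 = 18.226, which is < 21.59
1.29·40.73 − 1.5·-40.39 = 113.127, which is < 116.98
This sign pattern matches Cove.

Cove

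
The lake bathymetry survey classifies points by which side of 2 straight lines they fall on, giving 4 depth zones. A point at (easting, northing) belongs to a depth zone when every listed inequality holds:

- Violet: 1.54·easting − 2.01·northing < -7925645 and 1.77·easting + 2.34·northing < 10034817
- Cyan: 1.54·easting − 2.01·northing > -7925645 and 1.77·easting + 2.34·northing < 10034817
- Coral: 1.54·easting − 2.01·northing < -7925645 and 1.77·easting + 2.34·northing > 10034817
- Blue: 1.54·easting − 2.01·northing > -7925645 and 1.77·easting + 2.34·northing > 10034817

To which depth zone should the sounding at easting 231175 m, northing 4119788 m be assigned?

Blue

1.54·231175 − 2.01·4119788 = -7924764.380, which is > -7925645
1.77·231175 + 2.34·4119788 = 10049483.670, which is > 10034817
This sign pattern matches Blue.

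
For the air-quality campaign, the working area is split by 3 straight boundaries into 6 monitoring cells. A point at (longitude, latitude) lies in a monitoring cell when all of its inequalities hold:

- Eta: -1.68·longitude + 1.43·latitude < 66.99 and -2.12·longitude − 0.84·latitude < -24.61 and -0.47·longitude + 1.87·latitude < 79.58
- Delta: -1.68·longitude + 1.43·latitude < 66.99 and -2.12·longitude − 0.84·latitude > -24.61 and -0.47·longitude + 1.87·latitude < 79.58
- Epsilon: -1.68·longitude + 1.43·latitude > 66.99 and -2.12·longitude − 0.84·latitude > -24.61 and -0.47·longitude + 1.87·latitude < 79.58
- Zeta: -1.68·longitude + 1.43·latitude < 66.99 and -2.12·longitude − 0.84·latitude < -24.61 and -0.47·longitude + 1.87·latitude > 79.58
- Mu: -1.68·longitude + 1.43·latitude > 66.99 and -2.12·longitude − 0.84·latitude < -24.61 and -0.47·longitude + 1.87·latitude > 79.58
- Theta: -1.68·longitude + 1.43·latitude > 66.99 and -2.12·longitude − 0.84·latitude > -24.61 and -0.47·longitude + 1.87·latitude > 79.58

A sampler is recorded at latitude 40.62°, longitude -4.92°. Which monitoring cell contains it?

-1.68·-4.92 + 1.43·40.62 = 66.352, which is < 66.99
-2.12·-4.92 − 0.84·40.62 = -23.690, which is > -24.61
-0.47·-4.92 + 1.87·40.62 = 78.272, which is < 79.58
This sign pattern matches Delta.

Delta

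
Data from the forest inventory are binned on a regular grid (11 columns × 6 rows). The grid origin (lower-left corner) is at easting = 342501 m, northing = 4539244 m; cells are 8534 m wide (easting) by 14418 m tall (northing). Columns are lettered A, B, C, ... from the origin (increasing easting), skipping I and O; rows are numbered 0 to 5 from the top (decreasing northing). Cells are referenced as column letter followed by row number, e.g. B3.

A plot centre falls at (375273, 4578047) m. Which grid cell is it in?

Column index: ⌊(375273 − 342501) / 8534⌋ = ⌊3.840⌋ = 3 → column D
Row offset from origin: ⌊(4578047 − 4539244) / 14418⌋ = ⌊2.691⌋ = 2 → row 3 (counted from top)

D3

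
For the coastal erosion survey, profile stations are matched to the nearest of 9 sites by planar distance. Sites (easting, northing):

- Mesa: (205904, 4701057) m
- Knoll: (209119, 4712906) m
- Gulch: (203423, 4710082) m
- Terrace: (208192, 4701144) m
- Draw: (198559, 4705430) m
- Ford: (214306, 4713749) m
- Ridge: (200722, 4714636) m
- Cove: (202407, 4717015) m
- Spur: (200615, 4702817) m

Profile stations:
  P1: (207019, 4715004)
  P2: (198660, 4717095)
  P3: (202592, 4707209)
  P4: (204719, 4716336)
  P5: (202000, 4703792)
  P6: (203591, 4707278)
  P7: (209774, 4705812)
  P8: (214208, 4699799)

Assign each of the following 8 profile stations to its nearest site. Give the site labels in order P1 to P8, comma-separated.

P1 → Knoll (d²=8811604.00)
P2 → Ridge (d²=10298525.00)
P3 → Gulch (d²=8944690.00)
P4 → Cove (d²=5806385.00)
P5 → Spur (d²=2868850.00)
P6 → Gulch (d²=7890640.00)
P7 → Terrace (d²=24292948.00)
P8 → Terrace (d²=38001281.00)

Knoll, Ridge, Gulch, Cove, Spur, Gulch, Terrace, Terrace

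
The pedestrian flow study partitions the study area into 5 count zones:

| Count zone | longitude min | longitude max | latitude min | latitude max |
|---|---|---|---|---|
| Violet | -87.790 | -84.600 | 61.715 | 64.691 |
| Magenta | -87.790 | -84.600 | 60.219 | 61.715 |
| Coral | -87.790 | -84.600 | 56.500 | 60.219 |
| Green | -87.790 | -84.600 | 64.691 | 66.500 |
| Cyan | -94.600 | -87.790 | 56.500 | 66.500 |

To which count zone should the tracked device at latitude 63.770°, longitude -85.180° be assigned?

Violet

The point has longitude = -85.180 and latitude = 63.770.
Only Violet satisfies -87.790 ≤ longitude ≤ -84.600 and 61.715 ≤ latitude ≤ 64.691.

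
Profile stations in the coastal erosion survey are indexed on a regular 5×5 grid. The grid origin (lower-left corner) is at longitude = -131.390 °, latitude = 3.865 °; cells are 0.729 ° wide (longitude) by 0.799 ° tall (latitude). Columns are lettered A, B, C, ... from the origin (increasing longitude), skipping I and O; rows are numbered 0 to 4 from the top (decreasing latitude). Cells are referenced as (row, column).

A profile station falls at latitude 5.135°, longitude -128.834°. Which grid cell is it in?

Column index: ⌊(-128.834 − -131.390) / 0.729⌋ = ⌊3.506⌋ = 3 → column D
Row offset from origin: ⌊(5.135 − 3.865) / 0.799⌋ = ⌊1.589⌋ = 1 → row 3 (counted from top)

(3, D)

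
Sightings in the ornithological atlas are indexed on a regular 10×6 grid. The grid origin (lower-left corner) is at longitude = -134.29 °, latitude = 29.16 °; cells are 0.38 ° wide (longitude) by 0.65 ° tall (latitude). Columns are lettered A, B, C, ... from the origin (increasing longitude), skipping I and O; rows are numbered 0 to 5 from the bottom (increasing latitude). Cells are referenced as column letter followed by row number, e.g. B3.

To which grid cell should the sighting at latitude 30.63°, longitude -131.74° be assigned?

G2

Column index: ⌊(-131.74 − -134.29) / 0.38⌋ = ⌊6.711⌋ = 6 → column G
Row offset from origin: ⌊(30.63 − 29.16) / 0.65⌋ = ⌊2.262⌋ = 2 → row 2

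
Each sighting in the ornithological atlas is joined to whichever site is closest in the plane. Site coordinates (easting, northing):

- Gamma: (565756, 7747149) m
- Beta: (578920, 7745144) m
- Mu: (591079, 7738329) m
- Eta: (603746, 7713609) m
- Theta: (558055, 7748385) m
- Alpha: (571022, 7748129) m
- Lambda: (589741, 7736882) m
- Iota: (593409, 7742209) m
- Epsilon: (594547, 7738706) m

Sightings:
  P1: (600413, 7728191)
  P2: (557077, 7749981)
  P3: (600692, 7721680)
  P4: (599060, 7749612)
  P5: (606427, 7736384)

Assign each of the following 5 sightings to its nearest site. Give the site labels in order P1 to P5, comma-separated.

Epsilon, Theta, Eta, Iota, Epsilon

P1 → Epsilon (d²=144975181.00)
P2 → Theta (d²=3503700.00)
P3 → Eta (d²=74467957.00)
P4 → Iota (d²=86738210.00)
P5 → Epsilon (d²=146526084.00)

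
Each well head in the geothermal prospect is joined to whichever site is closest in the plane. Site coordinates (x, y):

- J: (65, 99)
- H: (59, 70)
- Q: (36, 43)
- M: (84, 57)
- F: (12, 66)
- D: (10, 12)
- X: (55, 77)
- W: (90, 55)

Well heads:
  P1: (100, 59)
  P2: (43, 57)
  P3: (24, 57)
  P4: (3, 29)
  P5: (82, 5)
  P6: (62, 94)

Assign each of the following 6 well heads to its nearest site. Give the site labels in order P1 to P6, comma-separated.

P1 → W (d²=116.00)
P2 → Q (d²=245.00)
P3 → F (d²=225.00)
P4 → D (d²=338.00)
P5 → W (d²=2564.00)
P6 → J (d²=34.00)

W, Q, F, D, W, J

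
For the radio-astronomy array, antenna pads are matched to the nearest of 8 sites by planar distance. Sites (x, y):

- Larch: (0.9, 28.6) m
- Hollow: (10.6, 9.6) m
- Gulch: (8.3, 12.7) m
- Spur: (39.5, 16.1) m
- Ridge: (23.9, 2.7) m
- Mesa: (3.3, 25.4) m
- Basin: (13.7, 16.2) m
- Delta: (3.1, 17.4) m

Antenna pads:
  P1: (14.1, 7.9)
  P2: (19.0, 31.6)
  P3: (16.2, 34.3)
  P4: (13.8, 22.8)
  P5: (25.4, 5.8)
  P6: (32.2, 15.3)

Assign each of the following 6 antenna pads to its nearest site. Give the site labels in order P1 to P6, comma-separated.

Hollow, Basin, Mesa, Basin, Ridge, Spur

P1 → Hollow (d²=15.14)
P2 → Basin (d²=265.25)
P3 → Mesa (d²=245.62)
P4 → Basin (d²=43.57)
P5 → Ridge (d²=11.86)
P6 → Spur (d²=53.93)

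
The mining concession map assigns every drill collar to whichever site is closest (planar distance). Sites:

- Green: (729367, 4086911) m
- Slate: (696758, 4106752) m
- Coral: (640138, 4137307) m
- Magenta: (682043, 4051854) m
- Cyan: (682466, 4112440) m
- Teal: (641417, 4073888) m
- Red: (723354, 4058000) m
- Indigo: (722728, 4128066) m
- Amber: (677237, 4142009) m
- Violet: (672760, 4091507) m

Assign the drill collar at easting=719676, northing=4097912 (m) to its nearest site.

Green

Squared distances to each site:
Green: 214937482.000; Slate: 603380324.000; Coral: 7878259469.000; Magenta: 3537582053.000; Cyan: 1595646884.000; Teal: 6701623657.000; Red: 1606495428.000; Indigo: 918578420.000; Amber: 3745614130.000; Violet: 2242135081.000.
Minimum at Green.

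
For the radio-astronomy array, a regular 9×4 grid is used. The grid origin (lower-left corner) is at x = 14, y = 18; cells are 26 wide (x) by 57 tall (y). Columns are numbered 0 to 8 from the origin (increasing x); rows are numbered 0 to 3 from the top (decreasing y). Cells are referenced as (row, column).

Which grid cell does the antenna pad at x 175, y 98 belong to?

(2, 6)

Column index: ⌊(175 − 14) / 26⌋ = ⌊6.192⌋ = 6
Row offset from origin: ⌊(98 − 18) / 57⌋ = ⌊1.404⌋ = 1 → row 2 (counted from top)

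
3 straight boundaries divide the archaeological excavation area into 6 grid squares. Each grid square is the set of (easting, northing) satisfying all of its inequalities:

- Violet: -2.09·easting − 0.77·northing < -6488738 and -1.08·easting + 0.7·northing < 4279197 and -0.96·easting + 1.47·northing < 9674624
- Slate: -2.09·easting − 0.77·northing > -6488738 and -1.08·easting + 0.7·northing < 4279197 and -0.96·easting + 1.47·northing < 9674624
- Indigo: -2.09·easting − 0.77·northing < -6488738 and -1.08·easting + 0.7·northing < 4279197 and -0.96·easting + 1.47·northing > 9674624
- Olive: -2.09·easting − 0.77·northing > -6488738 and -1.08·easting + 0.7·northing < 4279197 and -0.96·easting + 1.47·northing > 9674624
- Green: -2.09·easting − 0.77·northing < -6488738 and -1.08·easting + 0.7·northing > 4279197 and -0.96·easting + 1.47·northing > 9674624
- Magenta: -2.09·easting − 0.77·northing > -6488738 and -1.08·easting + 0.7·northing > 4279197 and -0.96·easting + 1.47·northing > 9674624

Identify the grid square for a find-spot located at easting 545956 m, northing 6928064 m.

Slate

-2.09·545956 − 0.77·6928064 = -6475657.320, which is > -6488738
-1.08·545956 + 0.7·6928064 = 4260012.320, which is < 4279197
-0.96·545956 + 1.47·6928064 = 9660136.320, which is < 9674624
This sign pattern matches Slate.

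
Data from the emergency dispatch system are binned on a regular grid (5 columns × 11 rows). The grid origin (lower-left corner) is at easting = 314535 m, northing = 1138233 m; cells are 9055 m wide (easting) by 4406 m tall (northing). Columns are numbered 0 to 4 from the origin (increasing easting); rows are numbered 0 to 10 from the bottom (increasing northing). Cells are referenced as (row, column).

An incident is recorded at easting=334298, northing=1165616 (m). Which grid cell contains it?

(6, 2)

Column index: ⌊(334298 − 314535) / 9055⌋ = ⌊2.183⌋ = 2
Row offset from origin: ⌊(1165616 − 1138233) / 4406⌋ = ⌊6.215⌋ = 6 → row 6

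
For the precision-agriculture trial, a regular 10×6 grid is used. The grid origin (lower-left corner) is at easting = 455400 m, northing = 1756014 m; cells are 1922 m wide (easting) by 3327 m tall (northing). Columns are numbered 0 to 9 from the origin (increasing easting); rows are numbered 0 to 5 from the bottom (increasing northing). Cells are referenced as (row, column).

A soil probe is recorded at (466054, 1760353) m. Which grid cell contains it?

(1, 5)

Column index: ⌊(466054 − 455400) / 1922⌋ = ⌊5.543⌋ = 5
Row offset from origin: ⌊(1760353 − 1756014) / 3327⌋ = ⌊1.304⌋ = 1 → row 1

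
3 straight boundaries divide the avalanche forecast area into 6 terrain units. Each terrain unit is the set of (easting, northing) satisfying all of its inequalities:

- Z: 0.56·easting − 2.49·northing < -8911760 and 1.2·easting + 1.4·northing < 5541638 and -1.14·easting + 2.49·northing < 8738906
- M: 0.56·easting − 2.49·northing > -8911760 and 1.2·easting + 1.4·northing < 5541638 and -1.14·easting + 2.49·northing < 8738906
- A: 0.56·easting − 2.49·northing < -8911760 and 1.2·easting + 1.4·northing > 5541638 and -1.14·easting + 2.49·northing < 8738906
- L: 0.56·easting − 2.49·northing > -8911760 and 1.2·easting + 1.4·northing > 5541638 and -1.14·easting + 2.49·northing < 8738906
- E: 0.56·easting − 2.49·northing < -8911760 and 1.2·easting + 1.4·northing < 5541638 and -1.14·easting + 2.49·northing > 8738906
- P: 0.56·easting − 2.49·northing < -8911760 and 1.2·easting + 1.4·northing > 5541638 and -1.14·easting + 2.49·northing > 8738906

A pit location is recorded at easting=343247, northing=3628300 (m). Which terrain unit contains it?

M

0.56·343247 − 2.49·3628300 = -8842248.680, which is > -8911760
1.2·343247 + 1.4·3628300 = 5491516.400, which is < 5541638
-1.14·343247 + 2.49·3628300 = 8643165.420, which is < 8738906
This sign pattern matches M.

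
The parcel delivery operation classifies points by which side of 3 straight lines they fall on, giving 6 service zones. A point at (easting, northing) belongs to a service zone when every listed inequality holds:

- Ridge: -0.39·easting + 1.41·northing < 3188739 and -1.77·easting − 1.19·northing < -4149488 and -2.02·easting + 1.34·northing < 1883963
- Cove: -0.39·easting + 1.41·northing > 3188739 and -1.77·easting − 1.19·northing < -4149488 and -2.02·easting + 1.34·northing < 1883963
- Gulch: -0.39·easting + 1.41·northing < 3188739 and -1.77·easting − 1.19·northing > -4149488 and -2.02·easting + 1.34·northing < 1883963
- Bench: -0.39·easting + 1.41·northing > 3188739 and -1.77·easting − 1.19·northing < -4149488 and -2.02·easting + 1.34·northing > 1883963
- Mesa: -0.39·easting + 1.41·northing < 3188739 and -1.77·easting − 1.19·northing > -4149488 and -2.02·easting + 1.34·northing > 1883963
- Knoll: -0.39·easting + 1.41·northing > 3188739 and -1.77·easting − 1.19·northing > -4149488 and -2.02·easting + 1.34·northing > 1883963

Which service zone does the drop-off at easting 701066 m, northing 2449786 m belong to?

-0.39·701066 + 1.41·2449786 = 3180782.520, which is < 3188739
-1.77·701066 − 1.19·2449786 = -4156132.160, which is < -4149488
-2.02·701066 + 1.34·2449786 = 1866559.920, which is < 1883963
This sign pattern matches Ridge.

Ridge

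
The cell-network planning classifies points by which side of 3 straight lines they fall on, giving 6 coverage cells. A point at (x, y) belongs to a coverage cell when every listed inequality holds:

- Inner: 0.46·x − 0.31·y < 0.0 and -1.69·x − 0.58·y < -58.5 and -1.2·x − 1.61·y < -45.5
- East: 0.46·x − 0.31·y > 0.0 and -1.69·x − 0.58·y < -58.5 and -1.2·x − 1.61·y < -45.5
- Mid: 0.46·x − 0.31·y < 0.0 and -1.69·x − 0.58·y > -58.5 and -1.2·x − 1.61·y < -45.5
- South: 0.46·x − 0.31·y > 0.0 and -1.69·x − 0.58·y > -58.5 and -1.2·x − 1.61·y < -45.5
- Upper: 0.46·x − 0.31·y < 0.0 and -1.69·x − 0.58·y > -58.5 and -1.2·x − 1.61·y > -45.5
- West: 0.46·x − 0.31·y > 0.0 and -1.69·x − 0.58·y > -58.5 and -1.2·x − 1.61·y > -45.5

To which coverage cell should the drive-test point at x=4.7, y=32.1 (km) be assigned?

0.46·4.7 − 0.31·32.1 = -7.789, which is < 0.0
-1.69·4.7 − 0.58·32.1 = -26.561, which is > -58.5
-1.2·4.7 − 1.61·32.1 = -57.321, which is < -45.5
This sign pattern matches Mid.

Mid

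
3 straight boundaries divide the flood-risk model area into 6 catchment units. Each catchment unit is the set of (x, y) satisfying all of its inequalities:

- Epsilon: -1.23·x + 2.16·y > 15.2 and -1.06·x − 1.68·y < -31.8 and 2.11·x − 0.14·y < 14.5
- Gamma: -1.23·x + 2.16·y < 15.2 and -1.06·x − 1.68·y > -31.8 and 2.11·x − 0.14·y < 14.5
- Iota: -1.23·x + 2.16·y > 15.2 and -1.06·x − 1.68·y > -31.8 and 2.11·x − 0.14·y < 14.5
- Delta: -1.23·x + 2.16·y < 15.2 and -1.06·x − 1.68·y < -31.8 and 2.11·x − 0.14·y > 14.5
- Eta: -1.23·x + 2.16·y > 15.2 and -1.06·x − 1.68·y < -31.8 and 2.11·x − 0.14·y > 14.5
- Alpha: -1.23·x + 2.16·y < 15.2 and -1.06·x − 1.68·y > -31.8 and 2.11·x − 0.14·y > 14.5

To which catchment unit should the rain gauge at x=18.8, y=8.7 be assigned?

Delta

-1.23·18.8 + 2.16·8.7 = -4.332, which is < 15.2
-1.06·18.8 − 1.68·8.7 = -34.544, which is < -31.8
2.11·18.8 − 0.14·8.7 = 38.450, which is > 14.5
This sign pattern matches Delta.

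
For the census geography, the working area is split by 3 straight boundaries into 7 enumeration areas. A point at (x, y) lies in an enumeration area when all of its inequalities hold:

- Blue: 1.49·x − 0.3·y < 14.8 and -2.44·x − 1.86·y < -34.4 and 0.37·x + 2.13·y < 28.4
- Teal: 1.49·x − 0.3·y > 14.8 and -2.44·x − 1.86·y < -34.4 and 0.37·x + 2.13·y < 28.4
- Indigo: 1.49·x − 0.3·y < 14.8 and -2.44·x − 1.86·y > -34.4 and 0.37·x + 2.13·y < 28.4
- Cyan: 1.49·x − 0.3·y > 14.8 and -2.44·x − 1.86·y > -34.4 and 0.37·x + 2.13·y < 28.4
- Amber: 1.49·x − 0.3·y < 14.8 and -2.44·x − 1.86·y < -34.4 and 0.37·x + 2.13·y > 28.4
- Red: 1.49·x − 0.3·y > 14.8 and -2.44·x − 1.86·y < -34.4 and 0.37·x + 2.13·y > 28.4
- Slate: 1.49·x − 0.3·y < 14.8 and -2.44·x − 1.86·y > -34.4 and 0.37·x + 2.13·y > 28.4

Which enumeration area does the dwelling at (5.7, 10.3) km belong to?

1.49·5.7 − 0.3·10.3 = 5.403, which is < 14.8
-2.44·5.7 − 1.86·10.3 = -33.066, which is > -34.4
0.37·5.7 + 2.13·10.3 = 24.048, which is < 28.4
This sign pattern matches Indigo.

Indigo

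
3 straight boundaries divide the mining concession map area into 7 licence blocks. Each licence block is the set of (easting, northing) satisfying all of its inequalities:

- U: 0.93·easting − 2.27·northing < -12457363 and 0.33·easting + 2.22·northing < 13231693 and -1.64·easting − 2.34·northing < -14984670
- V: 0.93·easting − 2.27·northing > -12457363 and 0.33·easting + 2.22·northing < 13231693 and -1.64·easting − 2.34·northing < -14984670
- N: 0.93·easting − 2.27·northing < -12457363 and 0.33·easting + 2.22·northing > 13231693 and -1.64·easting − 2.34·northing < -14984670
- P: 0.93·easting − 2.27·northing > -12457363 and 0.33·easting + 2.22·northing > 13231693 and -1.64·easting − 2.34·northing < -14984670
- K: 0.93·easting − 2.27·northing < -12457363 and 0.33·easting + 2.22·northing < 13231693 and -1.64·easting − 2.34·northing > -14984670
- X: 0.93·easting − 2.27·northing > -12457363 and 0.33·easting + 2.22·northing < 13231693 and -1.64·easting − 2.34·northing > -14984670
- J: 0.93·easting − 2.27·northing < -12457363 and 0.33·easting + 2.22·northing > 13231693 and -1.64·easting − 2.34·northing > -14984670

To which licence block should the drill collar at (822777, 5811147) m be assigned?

X

0.93·822777 − 2.27·5811147 = -12426121.080, which is > -12457363
0.33·822777 + 2.22·5811147 = 13172262.750, which is < 13231693
-1.64·822777 − 2.34·5811147 = -14947438.260, which is > -14984670
This sign pattern matches X.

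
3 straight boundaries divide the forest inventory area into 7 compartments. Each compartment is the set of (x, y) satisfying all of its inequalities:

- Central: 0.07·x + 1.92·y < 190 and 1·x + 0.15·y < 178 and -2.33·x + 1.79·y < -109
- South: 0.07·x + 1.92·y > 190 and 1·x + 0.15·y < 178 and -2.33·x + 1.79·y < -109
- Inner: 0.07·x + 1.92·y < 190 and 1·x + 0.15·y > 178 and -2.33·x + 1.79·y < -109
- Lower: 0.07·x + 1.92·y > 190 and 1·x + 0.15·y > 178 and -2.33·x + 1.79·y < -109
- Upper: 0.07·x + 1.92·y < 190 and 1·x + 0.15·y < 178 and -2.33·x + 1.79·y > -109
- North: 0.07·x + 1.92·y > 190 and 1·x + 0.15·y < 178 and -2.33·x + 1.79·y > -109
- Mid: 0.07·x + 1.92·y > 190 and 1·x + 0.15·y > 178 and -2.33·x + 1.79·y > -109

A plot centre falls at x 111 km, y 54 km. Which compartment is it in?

Central

0.07·111 + 1.92·54 = 111.450, which is < 190
1·111 + 0.15·54 = 119.100, which is < 178
-2.33·111 + 1.79·54 = -161.970, which is < -109
This sign pattern matches Central.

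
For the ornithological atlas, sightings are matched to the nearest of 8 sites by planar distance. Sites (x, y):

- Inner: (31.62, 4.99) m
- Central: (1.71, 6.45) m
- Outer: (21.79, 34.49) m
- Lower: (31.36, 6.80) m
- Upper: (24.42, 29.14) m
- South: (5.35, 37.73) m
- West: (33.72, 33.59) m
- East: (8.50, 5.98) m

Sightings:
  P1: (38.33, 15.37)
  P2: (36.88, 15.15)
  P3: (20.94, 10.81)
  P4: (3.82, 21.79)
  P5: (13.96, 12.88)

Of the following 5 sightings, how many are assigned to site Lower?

P1 → Lower
P2 → Lower
P3 → Lower
P4 → Central
P5 → East
3 of the 5 go to Lower.

3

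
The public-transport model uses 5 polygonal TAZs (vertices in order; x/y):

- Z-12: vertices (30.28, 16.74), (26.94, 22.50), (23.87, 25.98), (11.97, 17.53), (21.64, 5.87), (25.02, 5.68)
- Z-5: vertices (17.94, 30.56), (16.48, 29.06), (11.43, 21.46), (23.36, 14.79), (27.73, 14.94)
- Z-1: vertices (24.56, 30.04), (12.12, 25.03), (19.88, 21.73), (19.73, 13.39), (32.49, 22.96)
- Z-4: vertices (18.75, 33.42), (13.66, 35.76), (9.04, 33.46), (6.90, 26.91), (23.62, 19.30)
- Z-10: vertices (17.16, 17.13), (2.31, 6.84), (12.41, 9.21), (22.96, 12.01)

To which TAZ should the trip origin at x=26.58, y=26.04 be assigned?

Cast a ray rightward from (26.58, 26.04). For each polygon, the edges (by vertex number in listed order) whose endpoints lie on opposite sides of y = 26.04, where each meets that height, and whether that is right or left of the point:
Z-12: no edge straddles that height → 0 crossings.
Z-5: 2–3 at x≈14.473 (left), 5–1 at x≈20.773 (left) → 0 crossings.
Z-1: 1–2 at x≈14.628 (left), 5–1 at x≈29.040 (right) → 1 crossing.
Z-4: 4–5 at x≈8.811 (left), 5–1 at x≈21.295 (left) → 0 crossings.
Z-10: no edge straddles that height → 0 crossings.
Only Z-1 has an odd count, so the point is inside Z-1.

Z-1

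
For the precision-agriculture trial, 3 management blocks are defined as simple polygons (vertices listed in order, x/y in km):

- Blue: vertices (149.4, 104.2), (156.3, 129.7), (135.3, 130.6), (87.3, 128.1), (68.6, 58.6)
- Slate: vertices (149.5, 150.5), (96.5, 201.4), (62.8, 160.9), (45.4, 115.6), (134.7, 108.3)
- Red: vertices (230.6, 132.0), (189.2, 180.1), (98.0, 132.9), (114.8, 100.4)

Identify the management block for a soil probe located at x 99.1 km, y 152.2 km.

Cast a ray rightward from (99.1, 152.2). For each polygon, the edges (by vertex number in listed order) whose endpoints lie on opposite sides of y = 152.2, where each meets that height, and whether that is right or left of the point:
Blue: no edge straddles that height → 0 crossings.
Slate: 1–2 at x≈147.73 (right), 3–4 at x≈59.46 (left) → 1 crossing.
Red: 1–2 at x≈213.21 (right), 2–3 at x≈135.29 (right) → 2 crossings.
Only Slate has an odd count, so the point is inside Slate.

Slate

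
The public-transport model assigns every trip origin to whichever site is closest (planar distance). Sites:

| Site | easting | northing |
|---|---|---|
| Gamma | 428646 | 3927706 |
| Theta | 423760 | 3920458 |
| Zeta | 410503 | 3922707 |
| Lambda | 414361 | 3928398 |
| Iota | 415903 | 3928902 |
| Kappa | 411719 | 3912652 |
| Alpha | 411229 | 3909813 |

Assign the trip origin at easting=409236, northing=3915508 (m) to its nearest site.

Kappa

Squared distances to each site:
Gamma: 525539304.000; Theta: 235449076.000; Zeta: 53430890.000; Lambda: 192417725.000; Iota: 223848125.000; Kappa: 14322025.000; Alpha: 36405074.000.
Minimum at Kappa.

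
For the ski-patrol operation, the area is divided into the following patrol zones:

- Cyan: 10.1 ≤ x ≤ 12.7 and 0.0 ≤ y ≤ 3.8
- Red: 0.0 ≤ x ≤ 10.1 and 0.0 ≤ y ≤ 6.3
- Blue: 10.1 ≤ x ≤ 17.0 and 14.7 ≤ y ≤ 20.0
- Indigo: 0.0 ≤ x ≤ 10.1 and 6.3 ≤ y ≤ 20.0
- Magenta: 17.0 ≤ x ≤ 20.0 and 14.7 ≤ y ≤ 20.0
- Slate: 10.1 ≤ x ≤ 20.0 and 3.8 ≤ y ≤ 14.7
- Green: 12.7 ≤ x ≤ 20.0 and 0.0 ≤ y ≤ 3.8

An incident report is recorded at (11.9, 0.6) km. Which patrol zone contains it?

The point has x = 11.9 and y = 0.6.
Only Cyan satisfies 10.1 ≤ x ≤ 12.7 and 0.0 ≤ y ≤ 3.8.

Cyan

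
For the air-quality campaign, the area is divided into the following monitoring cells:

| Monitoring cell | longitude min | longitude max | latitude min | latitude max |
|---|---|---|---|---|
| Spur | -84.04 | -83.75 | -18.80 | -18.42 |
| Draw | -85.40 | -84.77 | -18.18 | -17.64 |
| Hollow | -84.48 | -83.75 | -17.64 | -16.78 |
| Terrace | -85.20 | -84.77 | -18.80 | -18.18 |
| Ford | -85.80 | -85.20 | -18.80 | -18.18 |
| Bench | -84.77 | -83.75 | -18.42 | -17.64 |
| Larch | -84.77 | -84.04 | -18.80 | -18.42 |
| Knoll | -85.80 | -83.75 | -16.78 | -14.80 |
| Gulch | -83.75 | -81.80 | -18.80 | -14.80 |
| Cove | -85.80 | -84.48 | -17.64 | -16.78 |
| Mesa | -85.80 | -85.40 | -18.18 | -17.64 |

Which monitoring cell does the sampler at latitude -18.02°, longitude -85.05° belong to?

The point has longitude = -85.05 and latitude = -18.02.
Only Draw satisfies -85.40 ≤ longitude ≤ -84.77 and -18.18 ≤ latitude ≤ -17.64.

Draw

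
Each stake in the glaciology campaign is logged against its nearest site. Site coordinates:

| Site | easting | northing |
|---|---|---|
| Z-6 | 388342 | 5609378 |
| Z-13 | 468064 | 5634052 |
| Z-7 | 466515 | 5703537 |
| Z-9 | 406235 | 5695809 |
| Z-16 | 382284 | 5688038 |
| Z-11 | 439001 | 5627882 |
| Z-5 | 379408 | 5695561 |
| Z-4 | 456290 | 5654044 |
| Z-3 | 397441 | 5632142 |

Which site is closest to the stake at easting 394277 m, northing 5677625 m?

Z-16

Squared distances to each site:
Z-6: 4692877234.000; Z-13: 7343127698.000; Z-7: 5889760388.000; Z-9: 473651620.000; Z-16: 252262618.000; Z-11: 4474602225.000; Z-5: 542787257.000; Z-4: 4401675730.000; Z-3: 2078714185.000.
Minimum at Z-16.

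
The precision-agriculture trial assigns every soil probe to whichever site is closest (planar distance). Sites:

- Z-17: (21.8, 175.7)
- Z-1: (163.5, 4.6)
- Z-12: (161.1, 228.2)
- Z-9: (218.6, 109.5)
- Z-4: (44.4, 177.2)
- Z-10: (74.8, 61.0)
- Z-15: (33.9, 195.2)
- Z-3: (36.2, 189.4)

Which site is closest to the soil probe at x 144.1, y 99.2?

Squared distances to each site:
Z-17: 20809.540; Z-1: 9325.520; Z-12: 16930.000; Z-9: 5656.340; Z-4: 16024.090; Z-10: 6261.730; Z-15: 21360.040; Z-3: 19778.450.
Minimum at Z-9.

Z-9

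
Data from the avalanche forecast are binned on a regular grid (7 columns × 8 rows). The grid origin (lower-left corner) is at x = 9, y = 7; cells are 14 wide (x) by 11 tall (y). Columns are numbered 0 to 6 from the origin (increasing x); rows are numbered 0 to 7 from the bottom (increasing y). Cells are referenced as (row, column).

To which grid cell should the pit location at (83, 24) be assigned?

Column index: ⌊(83 − 9) / 14⌋ = ⌊5.286⌋ = 5
Row offset from origin: ⌊(24 − 7) / 11⌋ = ⌊1.545⌋ = 1 → row 1

(1, 5)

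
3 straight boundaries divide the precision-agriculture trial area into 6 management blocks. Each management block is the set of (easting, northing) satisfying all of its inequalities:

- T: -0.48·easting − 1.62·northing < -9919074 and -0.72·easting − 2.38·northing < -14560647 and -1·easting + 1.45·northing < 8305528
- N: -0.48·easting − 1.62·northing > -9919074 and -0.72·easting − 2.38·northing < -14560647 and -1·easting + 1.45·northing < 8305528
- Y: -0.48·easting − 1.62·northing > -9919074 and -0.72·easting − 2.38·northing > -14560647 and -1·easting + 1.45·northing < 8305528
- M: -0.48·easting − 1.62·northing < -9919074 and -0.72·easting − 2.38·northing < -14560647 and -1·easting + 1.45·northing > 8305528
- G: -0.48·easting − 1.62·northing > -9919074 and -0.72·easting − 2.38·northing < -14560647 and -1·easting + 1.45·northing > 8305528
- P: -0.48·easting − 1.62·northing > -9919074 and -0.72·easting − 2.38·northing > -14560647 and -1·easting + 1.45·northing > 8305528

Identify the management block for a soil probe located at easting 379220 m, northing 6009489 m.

-0.48·379220 − 1.62·6009489 = -9917397.780, which is > -9919074
-0.72·379220 − 2.38·6009489 = -14575622.220, which is < -14560647
-1·379220 + 1.45·6009489 = 8334539.050, which is > 8305528
This sign pattern matches G.

G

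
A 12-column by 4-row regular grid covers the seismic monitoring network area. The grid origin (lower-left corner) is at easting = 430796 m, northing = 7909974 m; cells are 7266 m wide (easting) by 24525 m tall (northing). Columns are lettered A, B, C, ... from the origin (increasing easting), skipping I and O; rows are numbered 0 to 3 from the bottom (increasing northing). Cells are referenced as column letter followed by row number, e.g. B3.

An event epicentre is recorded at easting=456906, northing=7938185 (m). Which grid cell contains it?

D1

Column index: ⌊(456906 − 430796) / 7266⌋ = ⌊3.593⌋ = 3 → column D
Row offset from origin: ⌊(7938185 − 7909974) / 24525⌋ = ⌊1.150⌋ = 1 → row 1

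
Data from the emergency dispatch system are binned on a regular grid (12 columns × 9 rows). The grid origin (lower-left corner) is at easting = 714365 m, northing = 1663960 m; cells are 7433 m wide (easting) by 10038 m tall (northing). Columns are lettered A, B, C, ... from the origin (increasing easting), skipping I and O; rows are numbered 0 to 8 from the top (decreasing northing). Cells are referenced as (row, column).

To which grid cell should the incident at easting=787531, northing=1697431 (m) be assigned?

(5, K)

Column index: ⌊(787531 − 714365) / 7433⌋ = ⌊9.843⌋ = 9 → column K
Row offset from origin: ⌊(1697431 − 1663960) / 10038⌋ = ⌊3.334⌋ = 3 → row 5 (counted from top)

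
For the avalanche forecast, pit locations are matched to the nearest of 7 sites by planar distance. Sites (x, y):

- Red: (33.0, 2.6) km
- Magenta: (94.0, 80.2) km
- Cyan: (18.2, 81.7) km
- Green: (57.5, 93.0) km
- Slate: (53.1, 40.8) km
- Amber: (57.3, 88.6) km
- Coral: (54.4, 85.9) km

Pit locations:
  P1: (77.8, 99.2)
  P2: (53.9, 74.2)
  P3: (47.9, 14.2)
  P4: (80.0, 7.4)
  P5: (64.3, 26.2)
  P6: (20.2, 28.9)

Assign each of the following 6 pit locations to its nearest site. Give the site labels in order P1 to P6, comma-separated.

P1 → Green (d²=450.53)
P2 → Coral (d²=137.14)
P3 → Red (d²=356.57)
P4 → Slate (d²=1839.17)
P5 → Slate (d²=338.60)
P6 → Red (d²=855.53)

Green, Coral, Red, Slate, Slate, Red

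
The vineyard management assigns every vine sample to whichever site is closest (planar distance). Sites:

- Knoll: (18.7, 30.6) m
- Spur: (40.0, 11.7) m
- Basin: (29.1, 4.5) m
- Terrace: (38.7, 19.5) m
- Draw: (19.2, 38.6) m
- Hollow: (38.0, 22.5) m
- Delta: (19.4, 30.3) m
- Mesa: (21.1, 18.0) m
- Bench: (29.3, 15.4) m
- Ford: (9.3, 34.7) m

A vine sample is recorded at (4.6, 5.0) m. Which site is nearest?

Squared distances to each site:
Knoll: 854.170; Spur: 1298.050; Basin: 600.500; Terrace: 1373.060; Draw: 1342.120; Hollow: 1421.810; Delta: 859.130; Mesa: 441.250; Bench: 718.250; Ford: 904.180.
Minimum at Mesa.

Mesa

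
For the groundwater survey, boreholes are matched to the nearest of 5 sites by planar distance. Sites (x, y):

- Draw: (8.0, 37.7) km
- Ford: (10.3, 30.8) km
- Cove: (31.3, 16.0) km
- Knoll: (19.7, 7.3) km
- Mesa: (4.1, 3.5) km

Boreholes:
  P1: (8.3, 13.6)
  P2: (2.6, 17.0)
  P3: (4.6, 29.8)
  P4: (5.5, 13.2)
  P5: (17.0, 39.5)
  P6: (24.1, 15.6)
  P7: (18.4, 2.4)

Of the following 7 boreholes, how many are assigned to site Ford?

P1 → Mesa
P2 → Mesa
P3 → Ford
P4 → Mesa
P5 → Draw
P6 → Cove
P7 → Knoll
1 of the 7 goes to Ford.

1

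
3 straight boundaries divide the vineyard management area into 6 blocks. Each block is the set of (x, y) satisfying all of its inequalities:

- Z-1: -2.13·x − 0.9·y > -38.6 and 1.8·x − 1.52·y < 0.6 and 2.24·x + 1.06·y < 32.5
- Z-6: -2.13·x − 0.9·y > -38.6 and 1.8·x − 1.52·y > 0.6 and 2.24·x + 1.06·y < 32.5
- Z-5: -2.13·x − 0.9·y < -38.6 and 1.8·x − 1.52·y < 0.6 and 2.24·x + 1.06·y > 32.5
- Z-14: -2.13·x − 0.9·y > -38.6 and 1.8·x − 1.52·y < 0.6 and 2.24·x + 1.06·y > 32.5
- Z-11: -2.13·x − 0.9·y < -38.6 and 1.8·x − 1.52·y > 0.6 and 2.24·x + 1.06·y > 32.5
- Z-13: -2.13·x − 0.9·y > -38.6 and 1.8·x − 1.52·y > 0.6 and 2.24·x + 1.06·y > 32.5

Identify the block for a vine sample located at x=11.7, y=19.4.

-2.13·11.7 − 0.9·19.4 = -42.381, which is < -38.6
1.8·11.7 − 1.52·19.4 = -8.428, which is < 0.6
2.24·11.7 + 1.06·19.4 = 46.772, which is > 32.5
This sign pattern matches Z-5.

Z-5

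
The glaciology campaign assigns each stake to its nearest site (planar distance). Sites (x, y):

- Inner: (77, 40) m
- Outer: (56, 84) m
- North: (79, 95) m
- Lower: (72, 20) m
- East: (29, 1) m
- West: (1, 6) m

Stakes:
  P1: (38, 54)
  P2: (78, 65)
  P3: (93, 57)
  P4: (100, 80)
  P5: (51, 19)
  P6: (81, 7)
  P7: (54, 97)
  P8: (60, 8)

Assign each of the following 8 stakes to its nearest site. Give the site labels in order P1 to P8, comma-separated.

Outer, Inner, Inner, North, Lower, Lower, Outer, Lower

P1 → Outer (d²=1224.00)
P2 → Inner (d²=626.00)
P3 → Inner (d²=545.00)
P4 → North (d²=666.00)
P5 → Lower (d²=442.00)
P6 → Lower (d²=250.00)
P7 → Outer (d²=173.00)
P8 → Lower (d²=288.00)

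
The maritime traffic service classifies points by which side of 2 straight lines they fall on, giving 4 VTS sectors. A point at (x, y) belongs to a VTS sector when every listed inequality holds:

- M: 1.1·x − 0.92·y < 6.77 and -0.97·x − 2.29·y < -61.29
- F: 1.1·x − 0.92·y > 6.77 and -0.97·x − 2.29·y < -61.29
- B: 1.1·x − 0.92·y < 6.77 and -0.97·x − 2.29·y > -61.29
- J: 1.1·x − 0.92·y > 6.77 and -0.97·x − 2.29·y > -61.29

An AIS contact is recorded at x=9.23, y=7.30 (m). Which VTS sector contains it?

1.1·9.23 − 0.92·7.30 = 3.437, which is < 6.77
-0.97·9.23 − 2.29·7.30 = -25.670, which is > -61.29
This sign pattern matches B.

B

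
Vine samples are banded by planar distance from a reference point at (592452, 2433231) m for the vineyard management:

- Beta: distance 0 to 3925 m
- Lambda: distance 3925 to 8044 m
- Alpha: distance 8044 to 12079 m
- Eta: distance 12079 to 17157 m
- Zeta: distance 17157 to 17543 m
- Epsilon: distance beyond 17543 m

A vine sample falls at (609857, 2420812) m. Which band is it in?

Distance = √((609857−592452)² + (2420812−2433231)²) = √(302934025.000 + 154231561.000) = 21381.431 m.
17543 ≤ 21381.431 < ∞ → Epsilon.

Epsilon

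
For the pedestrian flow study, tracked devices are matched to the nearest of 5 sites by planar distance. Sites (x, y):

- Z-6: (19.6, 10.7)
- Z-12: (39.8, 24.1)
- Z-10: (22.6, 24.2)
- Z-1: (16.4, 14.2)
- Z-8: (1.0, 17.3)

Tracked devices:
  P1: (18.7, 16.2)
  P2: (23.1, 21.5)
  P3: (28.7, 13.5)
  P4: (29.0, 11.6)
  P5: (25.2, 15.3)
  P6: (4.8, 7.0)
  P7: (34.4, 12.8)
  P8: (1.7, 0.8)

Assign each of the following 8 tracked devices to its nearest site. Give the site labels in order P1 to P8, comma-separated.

Z-1, Z-10, Z-6, Z-6, Z-6, Z-8, Z-12, Z-8

P1 → Z-1 (d²=9.29)
P2 → Z-10 (d²=7.54)
P3 → Z-6 (d²=90.65)
P4 → Z-6 (d²=89.17)
P5 → Z-6 (d²=52.52)
P6 → Z-8 (d²=120.53)
P7 → Z-12 (d²=156.85)
P8 → Z-8 (d²=272.74)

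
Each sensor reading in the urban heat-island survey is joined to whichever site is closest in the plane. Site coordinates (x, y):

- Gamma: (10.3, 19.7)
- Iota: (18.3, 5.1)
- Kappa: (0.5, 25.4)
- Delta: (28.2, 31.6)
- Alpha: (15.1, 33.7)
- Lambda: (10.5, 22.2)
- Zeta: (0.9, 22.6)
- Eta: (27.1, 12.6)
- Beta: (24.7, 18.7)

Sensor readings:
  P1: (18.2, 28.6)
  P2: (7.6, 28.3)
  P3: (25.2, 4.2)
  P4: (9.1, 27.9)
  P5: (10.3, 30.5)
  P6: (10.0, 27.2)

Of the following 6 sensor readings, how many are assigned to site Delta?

P1 → Alpha
P2 → Lambda
P3 → Iota
P4 → Lambda
P5 → Alpha
P6 → Lambda
0 of the 6 go to Delta.

0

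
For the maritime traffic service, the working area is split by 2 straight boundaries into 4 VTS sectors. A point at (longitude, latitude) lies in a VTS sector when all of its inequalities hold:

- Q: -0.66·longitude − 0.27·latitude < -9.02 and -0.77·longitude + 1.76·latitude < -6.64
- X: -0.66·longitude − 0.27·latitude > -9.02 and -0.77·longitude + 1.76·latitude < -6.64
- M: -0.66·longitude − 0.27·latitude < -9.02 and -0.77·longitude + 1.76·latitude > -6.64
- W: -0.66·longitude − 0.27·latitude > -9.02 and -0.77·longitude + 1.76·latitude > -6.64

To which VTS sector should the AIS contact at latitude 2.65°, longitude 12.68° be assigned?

M

-0.66·12.68 − 0.27·2.65 = -9.084, which is < -9.02
-0.77·12.68 + 1.76·2.65 = -5.100, which is > -6.64
This sign pattern matches M.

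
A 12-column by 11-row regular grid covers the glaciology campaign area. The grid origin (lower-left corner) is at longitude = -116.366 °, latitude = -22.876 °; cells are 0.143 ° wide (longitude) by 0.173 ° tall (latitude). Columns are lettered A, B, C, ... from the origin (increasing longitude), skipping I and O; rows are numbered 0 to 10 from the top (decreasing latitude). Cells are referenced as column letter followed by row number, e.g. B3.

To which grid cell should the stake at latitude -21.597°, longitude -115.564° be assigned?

Column index: ⌊(-115.564 − -116.366) / 0.143⌋ = ⌊5.608⌋ = 5 → column F
Row offset from origin: ⌊(-21.597 − -22.876) / 0.173⌋ = ⌊7.393⌋ = 7 → row 3 (counted from top)

F3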